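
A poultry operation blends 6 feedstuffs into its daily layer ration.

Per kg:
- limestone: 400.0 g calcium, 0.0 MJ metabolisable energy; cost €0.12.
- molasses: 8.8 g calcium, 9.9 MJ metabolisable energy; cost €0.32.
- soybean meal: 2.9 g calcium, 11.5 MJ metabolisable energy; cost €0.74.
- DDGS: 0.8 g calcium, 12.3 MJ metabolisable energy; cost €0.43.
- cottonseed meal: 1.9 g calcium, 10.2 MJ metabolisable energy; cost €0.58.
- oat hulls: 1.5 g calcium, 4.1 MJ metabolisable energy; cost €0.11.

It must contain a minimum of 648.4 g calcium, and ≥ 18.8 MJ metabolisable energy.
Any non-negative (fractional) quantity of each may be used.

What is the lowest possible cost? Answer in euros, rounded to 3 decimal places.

Let x1 = kg of limestone, x2 = kg of molasses, x3 = kg of soybean meal, x4 = kg of DDGS, x5 = kg of cottonseed meal, x6 = kg of oat hulls.
Minimize 0.12x1 + 0.32x2 + 0.74x3 + 0.43x4 + 0.58x5 + 0.11x6 with:
  400x1 + 8.8x2 + 2.9x3 + 0.8x4 + 1.9x5 + 1.5x6 ≥ 648.4   (calcium)
  9.9x2 + 11.5x3 + 12.3x4 + 10.2x5 + 4.1x6 ≥ 18.8   (metabolisable energy)
  x1, x2, x3, x4, x5, x6 ≥ 0.
The minimum-cost mix takes nothing from molasses, soybean meal, DDGS, cottonseed meal — only limestone, oat hulls. The calcium and metabolisable energy requirements are met with equality.
Solving gives x1 = 1.604, x6 = 4.585.
Objective = 0.12·1.604 + 0.11·4.585 = 0.69683.

€0.697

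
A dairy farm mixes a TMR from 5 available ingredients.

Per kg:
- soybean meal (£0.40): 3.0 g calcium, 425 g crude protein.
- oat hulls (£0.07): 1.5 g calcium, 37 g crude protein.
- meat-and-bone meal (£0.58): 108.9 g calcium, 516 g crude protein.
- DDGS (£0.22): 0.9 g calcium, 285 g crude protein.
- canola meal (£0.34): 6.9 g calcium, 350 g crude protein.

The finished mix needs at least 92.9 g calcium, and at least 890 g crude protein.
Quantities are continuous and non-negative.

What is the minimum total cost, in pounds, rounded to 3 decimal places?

£0.840

Let x1 = kg of soybean meal, x2 = kg of oat hulls, x3 = kg of meat-and-bone meal, x4 = kg of DDGS, x5 = kg of canola meal.
min 0.4x1 + 0.07x2 + 0.58x3 + 0.22x4 + 0.34x5 subject to:
  3x1 + 1.5x2 + 108.9x3 + 0.9x4 + 6.9x5 ≥ 92.9   (calcium)
  425x1 + 37x2 + 516x3 + 285x4 + 350x5 ≥ 890   (crude protein)
  x1, x2, x3, x4, x5 ≥ 0.
The cheapest feasible vertex uses only meat-and-bone meal, DDGS; soybean meal, oat hulls, canola meal are not used. Binding constraints: calcium and crude protein.
Solving gives x3 = 0.8398, x4 = 1.602.
Total cost: 0.58·0.8398 + 0.22·1.602 = 0.83952.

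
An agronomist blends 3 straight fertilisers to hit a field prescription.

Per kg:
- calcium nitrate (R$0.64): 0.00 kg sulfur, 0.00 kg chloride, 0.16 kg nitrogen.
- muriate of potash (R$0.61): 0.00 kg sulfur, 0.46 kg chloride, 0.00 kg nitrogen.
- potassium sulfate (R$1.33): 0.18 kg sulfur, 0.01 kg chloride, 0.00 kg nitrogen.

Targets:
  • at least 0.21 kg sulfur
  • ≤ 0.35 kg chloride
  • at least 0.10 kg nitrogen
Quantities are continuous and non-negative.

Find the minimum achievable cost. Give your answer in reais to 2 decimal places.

R$1.95

Let x1 = kg of calcium nitrate, x2 = kg of muriate of potash, x3 = kg of potassium sulfate.
Minimise 0.64x1 + 0.61x2 + 1.33x3 s.t.:
  0.18x3 ≥ 0.21   (sulfur)
  0.46x2 + 0.01x3 ≤ 0.35   (chloride)
  0.16x1 ≥ 0.1   (nitrogen)
  x1, x2, x3 ≥ 0.
The cheapest feasible vertex uses only calcium nitrate, potassium sulfate; muriate of potash is not used. There the sulfur and nitrogen constraints are tight.
Solving gives x1 = 0.625, x3 = 1.167.
Total cost: 0.64·0.625 + 1.33·1.167 = 1.9521.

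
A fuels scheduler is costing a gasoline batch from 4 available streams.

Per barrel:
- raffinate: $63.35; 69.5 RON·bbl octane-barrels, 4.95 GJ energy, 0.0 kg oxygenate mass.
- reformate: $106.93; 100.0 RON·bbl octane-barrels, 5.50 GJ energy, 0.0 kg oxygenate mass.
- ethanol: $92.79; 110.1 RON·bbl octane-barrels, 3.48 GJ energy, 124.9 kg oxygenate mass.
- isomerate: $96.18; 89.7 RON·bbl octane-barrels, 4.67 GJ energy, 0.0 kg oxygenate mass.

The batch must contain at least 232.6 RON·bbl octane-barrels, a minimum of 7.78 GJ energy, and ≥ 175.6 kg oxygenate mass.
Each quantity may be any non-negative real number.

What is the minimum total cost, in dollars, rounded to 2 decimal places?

$196.77

Let x1 = barrels of raffinate, x2 = barrels of reformate, x3 = barrels of ethanol, x4 = barrels of isomerate.
Minimise 63.35x1 + 106.93x2 + 92.79x3 + 96.18x4 with:
  69.5x1 + 100x2 + 110.1x3 + 89.7x4 ≥ 232.6   (octane-barrels)
  4.95x1 + 5.5x2 + 3.48x3 + 4.67x4 ≥ 7.78   (energy)
  124.9x3 ≥ 175.6   (oxygenate mass)
  x1, x2, x3, x4 ≥ 0.
The optimal basis is {raffinate, ethanol}; reformate, isomerate drop out. Binding constraints: octane-barrels and energy.
Optimal quantities: raffinate = 0.155475 barrels, ethanol = 2.01448 barrels.
Hence cost = 63.35·0.155475 + 92.79·2.01448 = $196.7729.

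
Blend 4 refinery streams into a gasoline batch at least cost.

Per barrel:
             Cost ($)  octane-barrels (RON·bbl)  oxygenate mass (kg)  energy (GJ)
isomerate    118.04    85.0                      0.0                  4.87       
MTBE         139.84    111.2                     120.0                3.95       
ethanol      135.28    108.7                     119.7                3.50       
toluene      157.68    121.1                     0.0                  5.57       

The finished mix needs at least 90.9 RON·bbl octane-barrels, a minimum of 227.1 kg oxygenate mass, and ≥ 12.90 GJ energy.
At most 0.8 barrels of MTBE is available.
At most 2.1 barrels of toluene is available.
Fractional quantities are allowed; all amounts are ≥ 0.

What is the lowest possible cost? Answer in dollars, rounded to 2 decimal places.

Set it up as a linear program. Let x1 = barrels of isomerate, x2 = barrels of MTBE, x3 = barrels of ethanol, x4 = barrels of toluene.
Minimise 118.04x1 + 139.84x2 + 135.28x3 + 157.68x4 s.t.:
  85x1 + 111.2x2 + 108.7x3 + 121.1x4 ≥ 90.9   (octane-barrels)
  120x2 + 119.7x3 ≥ 227.1   (oxygenate mass)
  4.87x1 + 3.95x2 + 3.5x3 + 5.57x4 ≥ 12.9   (energy)
  x2 ≤ 0.8
  x4 ≤ 2.1
  x1, x2, x3, x4 ≥ 0.
The optimal basis is {isomerate, MTBE, ethanol}; toluene drops out. There the oxygenate mass, energy, the MTBE cap constraints are tight.
Optimal quantities: isomerate = 1.2129 barrels, MTBE = 0.8 barrels, ethanol = 1.0952 barrels.
Total cost: 118.04·1.2129 + 139.84·0.8 + 135.28·1.0952 = 403.2014.

$403.20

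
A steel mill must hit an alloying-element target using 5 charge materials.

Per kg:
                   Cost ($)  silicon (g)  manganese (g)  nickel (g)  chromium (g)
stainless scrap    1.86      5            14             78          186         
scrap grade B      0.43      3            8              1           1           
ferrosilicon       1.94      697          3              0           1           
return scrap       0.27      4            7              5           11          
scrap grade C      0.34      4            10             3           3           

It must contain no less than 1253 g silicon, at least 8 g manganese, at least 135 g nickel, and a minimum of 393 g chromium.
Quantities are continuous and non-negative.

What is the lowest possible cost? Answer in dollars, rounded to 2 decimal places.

Treat it as an LP. Let x1 = kg of stainless scrap, x2 = kg of scrap grade B, x3 = kg of ferrosilicon, x4 = kg of return scrap, x5 = kg of scrap grade C.
min 1.86x1 + 0.43x2 + 1.94x3 + 0.27x4 + 0.34x5 with:
  5x1 + 3x2 + 697x3 + 4x4 + 4x5 ≥ 1253   (silicon)
  14x1 + 8x2 + 3x3 + 7x4 + 10x5 ≥ 8   (manganese)
  78x1 + 1x2 + 5x4 + 3x5 ≥ 135   (nickel)
  186x1 + 1x2 + 1x3 + 11x4 + 3x5 ≥ 393   (chromium)
  x1, x2, x3, x4, x5 ≥ 0.
At the optimum only stainless scrap, ferrosilicon are positive (scrap grade B, return scrap, scrap grade C = 0). There the silicon and chromium constraints are tight.
That vertex is x1 = 2.103, x3 = 1.783.
Objective = 1.86·2.103 + 1.94·1.783 = 7.3706.

$7.37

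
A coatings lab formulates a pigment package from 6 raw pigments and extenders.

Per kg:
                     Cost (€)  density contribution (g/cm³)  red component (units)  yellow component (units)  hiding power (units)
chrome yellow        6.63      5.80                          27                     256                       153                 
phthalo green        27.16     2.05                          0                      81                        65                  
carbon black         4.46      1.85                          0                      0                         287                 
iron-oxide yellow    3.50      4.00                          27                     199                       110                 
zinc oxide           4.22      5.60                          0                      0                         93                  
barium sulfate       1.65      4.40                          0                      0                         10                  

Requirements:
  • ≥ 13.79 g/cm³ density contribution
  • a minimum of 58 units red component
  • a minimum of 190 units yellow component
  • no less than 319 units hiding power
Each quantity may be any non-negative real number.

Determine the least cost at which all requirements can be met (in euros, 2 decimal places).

Set it up as a linear program. Let x1 = kg of chrome yellow, x2 = kg of phthalo green, x3 = kg of carbon black, x4 = kg of iron-oxide yellow, x5 = kg of zinc oxide, x6 = kg of barium sulfate.
Minimize 6.63x1 + 27.16x2 + 4.46x3 + 3.5x4 + 4.22x5 + 1.65x6 s.t.:
  5.8x1 + 2.05x2 + 1.85x3 + 4x4 + 5.6x5 + 4.4x6 ≥ 13.79   (density contribution)
  27x1 + 27x4 ≥ 58   (red component)
  256x1 + 81x2 + 199x4 ≥ 190   (yellow component)
  153x1 + 65x2 + 287x3 + 110x4 + 93x5 + 10x6 ≥ 319   (hiding power)
  x1, x2, x3, x4, x5, x6 ≥ 0.
The minimum-cost mix takes nothing from chrome yellow, phthalo green, zinc oxide — only carbon black, iron-oxide yellow, barium sulfate. The density contribution, red component, hiding power requirements are met with equality.
Optimal quantities: carbon black = 0.2507 kg, iron-oxide yellow = 2.148 kg, barium sulfate = 1.076 kg.
Total cost: 4.46·0.2507 + 3.5·2.148 + 1.65·1.076 = 10.4115.

€10.41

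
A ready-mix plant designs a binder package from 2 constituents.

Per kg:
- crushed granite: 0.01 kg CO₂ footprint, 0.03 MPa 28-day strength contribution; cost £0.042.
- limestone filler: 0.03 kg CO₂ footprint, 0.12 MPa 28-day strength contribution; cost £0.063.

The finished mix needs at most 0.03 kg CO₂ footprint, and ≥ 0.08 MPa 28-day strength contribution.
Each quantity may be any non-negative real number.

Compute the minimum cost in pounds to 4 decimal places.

£0.0420

Treat it as an LP. Let x1 = kg of crushed granite, x2 = kg of limestone filler.
min 0.042x1 + 0.063x2 subject to:
  0.01x1 + 0.03x2 ≤ 0.03   (CO₂ footprint)
  0.03x1 + 0.12x2 ≥ 0.08   (28-day strength contribution)
  x1, x2 ≥ 0.
The optimal basis is {limestone filler}; crushed granite drops out. Binding constraint: 28-day strength contribution.
Optimal quantities: limestone filler = 0.6667 kg.
Total cost: 0.063·0.6667 = 0.042002.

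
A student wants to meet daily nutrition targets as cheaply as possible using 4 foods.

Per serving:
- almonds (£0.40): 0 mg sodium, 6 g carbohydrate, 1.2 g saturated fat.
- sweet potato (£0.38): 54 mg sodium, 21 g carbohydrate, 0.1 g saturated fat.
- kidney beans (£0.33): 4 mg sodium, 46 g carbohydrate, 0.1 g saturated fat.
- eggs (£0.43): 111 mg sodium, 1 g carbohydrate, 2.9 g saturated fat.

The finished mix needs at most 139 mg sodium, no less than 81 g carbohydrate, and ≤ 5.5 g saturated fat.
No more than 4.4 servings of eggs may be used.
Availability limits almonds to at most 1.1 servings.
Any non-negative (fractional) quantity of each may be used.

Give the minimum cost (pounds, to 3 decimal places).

£0.581

Set it up as a linear program. Let x1 = servings of almonds, x2 = servings of sweet potato, x3 = servings of kidney beans, x4 = servings of eggs.
min 0.4x1 + 0.38x2 + 0.33x3 + 0.43x4 subject to:
  54x2 + 4x3 + 111x4 ≤ 139   (sodium)
  6x1 + 21x2 + 46x3 + 1x4 ≥ 81   (carbohydrate)
  1.2x1 + 0.1x2 + 0.1x3 + 2.9x4 ≤ 5.5   (saturated fat)
  x4 ≤ 4.4
  x1 ≤ 1.1
  x1, x2, x3, x4 ≥ 0.
The minimum-cost mix takes nothing from almonds, sweet potato, eggs — only kidney beans. There the carbohydrate constraint is tight.
That vertex is x3 = 1.761.
Objective = 0.33·1.761 = 0.58113.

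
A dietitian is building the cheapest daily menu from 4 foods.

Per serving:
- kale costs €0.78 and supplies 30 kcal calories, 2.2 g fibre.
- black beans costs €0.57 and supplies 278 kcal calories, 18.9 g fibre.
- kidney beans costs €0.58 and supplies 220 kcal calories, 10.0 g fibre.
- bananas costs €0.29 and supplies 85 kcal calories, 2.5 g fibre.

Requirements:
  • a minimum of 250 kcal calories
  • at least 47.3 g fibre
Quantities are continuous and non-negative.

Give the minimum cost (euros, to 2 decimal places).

This is a linear program. Let x1 = servings of kale, x2 = servings of black beans, x3 = servings of kidney beans, x4 = servings of bananas.
Minimize 0.78x1 + 0.57x2 + 0.58x3 + 0.29x4 subject to:
  30x1 + 278x2 + 220x3 + 85x4 ≥ 250   (calories)
  2.2x1 + 18.9x2 + 10x3 + 2.5x4 ≥ 47.3   (fibre)
  x1, x2, x3, x4 ≥ 0.
At the optimum only black beans is positive (kale, kidney beans, bananas = 0). The fibre requirement is met with equality.
Solving gives x2 = 2.503.
Hence cost = 0.57·2.503 = €1.4267.

€1.43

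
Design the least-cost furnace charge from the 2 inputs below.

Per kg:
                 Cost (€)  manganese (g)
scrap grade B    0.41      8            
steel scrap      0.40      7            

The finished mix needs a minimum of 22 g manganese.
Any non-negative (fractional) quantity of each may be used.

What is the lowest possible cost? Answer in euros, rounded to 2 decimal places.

€1.13

This is a linear program. Let x1 = kg of scrap grade B, x2 = kg of steel scrap.
Minimise 0.41x1 + 0.4x2 with:
  8x1 + 7x2 ≥ 22   (manganese)
  x1, x2 ≥ 0.
At the optimum only scrap grade B is positive (steel scrap = 0). The manganese requirement is met with equality.
Solving gives x1 = 2.75.
Cost = 0.41·2.75 = 1.1275.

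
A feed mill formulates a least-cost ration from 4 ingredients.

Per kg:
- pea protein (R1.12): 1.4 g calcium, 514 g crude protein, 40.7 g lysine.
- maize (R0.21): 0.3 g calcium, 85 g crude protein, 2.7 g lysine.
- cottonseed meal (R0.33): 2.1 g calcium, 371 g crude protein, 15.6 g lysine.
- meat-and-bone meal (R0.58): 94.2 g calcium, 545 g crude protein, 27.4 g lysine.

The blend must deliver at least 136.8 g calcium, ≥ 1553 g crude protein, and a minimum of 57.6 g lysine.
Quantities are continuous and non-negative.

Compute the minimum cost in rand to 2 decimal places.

R1.52

Set it up as a linear program. Let x1 = kg of pea protein, x2 = kg of maize, x3 = kg of cottonseed meal, x4 = kg of meat-and-bone meal.
min 1.12x1 + 0.21x2 + 0.33x3 + 0.58x4 with:
  1.4x1 + 0.3x2 + 2.1x3 + 94.2x4 ≥ 136.8   (calcium)
  514x1 + 85x2 + 371x3 + 545x4 ≥ 1553   (crude protein)
  40.7x1 + 2.7x2 + 15.6x3 + 27.4x4 ≥ 57.6   (lysine)
  x1, x2, x3, x4 ≥ 0.
The minimum-cost mix takes nothing from pea protein, maize — only cottonseed meal, meat-and-bone meal. Binding constraints: calcium and crude protein.
That vertex is x3 = 2.122, x4 = 1.405.
Total cost: 0.33·2.122 + 0.58·1.405 = 1.5152.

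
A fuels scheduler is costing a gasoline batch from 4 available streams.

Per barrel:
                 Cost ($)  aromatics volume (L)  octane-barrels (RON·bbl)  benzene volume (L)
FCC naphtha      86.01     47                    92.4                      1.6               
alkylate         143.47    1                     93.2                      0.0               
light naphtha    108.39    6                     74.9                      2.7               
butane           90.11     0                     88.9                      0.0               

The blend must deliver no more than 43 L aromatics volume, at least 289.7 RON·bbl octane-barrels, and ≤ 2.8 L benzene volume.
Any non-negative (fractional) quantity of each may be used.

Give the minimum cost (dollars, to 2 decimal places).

This is a linear program. Let x1 = barrels of FCC naphtha, x2 = barrels of alkylate, x3 = barrels of light naphtha, x4 = barrels of butane.
min 86.01x1 + 143.47x2 + 108.39x3 + 90.11x4 s.t.:
  47x1 + 1x2 + 6x3 ≤ 43   (aromatics volume)
  92.4x1 + 93.2x2 + 74.9x3 + 88.9x4 ≥ 289.7   (octane-barrels)
  1.6x1 + 2.7x3 ≤ 2.8   (benzene volume)
  x1, x2, x3, x4 ≥ 0.
The cheapest feasible vertex uses only FCC naphtha, butane; alkylate, light naphtha are not used. There the aromatics volume and octane-barrels constraints are tight.
So FCC naphtha = 0.91489 barrels, butane = 2.3078 barrels.
Total cost: 86.01·0.91489 + 90.11·2.3078 = 286.6455.

$286.65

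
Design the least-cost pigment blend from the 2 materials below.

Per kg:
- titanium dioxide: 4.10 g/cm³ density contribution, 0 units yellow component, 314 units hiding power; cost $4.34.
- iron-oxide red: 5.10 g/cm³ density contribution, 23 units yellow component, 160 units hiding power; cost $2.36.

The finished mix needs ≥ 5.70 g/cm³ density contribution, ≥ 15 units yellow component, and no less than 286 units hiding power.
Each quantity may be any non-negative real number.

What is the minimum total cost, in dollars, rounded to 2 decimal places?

$4.05

Let x1 = kg of titanium dioxide, x2 = kg of iron-oxide red.
min 4.34x1 + 2.36x2 subject to:
  4.1x1 + 5.1x2 ≥ 5.7   (density contribution)
  23x2 ≥ 15   (yellow component)
  314x1 + 160x2 ≥ 286   (hiding power)
  x1, x2 ≥ 0.
Both inputs are positive at the optimum. The density contribution and hiding power requirements are met with equality.
So titanium dioxide = 0.5782 kg, iron-oxide red = 0.6528 kg.
Hence cost = 4.34·0.5782 + 2.36·0.6528 = $4.0500.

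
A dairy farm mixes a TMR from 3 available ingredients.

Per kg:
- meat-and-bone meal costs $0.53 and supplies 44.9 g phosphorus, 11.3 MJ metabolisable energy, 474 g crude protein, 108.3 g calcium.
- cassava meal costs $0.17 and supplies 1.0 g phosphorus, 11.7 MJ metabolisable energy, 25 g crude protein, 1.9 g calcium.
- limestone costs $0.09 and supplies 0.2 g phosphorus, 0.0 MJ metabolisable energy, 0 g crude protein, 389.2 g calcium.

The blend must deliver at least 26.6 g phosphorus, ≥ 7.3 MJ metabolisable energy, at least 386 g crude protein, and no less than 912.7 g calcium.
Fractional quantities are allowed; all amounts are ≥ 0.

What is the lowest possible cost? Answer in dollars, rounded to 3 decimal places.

Let x1 = kg of meat-and-bone meal, x2 = kg of cassava meal, x3 = kg of limestone.
Minimize 0.53x1 + 0.17x2 + 0.09x3 s.t.:
  44.9x1 + 1x2 + 0.2x3 ≥ 26.6   (phosphorus)
  11.3x1 + 11.7x2 ≥ 7.3   (metabolisable energy)
  474x1 + 25x2 ≥ 386   (crude protein)
  108.3x1 + 1.9x2 + 389.2x3 ≥ 912.7   (calcium)
  x1, x2, x3 ≥ 0.
At the optimum only meat-and-bone meal, limestone are positive (cassava meal = 0). The crude protein and calcium requirements are met with equality.
That vertex is x1 = 0.8143, x3 = 2.118.
Cost = 0.53·0.8143 + 0.09·2.118 = 0.62220.

$0.622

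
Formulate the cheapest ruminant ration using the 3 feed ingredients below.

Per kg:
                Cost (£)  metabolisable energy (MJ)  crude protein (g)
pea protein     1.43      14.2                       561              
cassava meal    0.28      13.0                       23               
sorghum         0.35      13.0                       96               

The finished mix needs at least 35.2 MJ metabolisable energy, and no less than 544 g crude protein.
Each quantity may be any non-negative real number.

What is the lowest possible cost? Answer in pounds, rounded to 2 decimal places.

Let x1 = kg of pea protein, x2 = kg of cassava meal, x3 = kg of sorghum.
Minimize 1.43x1 + 0.28x2 + 0.35x3 subject to:
  14.2x1 + 13x2 + 13x3 ≥ 35.2   (metabolisable energy)
  561x1 + 23x2 + 96x3 ≥ 544   (crude protein)
  x1, x2, x3 ≥ 0.
At the optimum only pea protein, sorghum are positive (cassava meal = 0). Binding constraints: metabolisable energy and crude protein.
That vertex is x1 = 0.6228, x3 = 2.027.
Cost = 1.43·0.6228 + 0.35·2.027 = 1.6001.

£1.60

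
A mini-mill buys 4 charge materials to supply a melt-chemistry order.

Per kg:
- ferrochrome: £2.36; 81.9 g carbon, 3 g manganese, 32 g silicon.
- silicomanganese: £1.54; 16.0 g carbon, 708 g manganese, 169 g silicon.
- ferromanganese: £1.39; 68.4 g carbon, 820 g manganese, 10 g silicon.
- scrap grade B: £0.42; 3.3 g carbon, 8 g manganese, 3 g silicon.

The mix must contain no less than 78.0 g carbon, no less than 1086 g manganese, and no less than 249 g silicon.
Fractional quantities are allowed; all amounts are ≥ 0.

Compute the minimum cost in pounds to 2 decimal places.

£3.32

Let x1 = kg of ferrochrome, x2 = kg of silicomanganese, x3 = kg of ferromanganese, x4 = kg of scrap grade B.
Minimise 2.36x1 + 1.54x2 + 1.39x3 + 0.42x4 subject to:
  81.9x1 + 16x2 + 68.4x3 + 3.3x4 ≥ 78   (carbon)
  3x1 + 708x2 + 820x3 + 8x4 ≥ 1086   (manganese)
  32x1 + 169x2 + 10x3 + 3x4 ≥ 249   (silicon)
  x1, x2, x3, x4 ≥ 0.
The cheapest feasible vertex uses only silicomanganese, ferromanganese; ferrochrome, scrap grade B are not used. There the carbon and silicon constraints are tight.
Solving gives x2 = 1.426, x3 = 0.8069.
Total cost: 1.54·1.426 + 1.39·0.8069 = 3.3176.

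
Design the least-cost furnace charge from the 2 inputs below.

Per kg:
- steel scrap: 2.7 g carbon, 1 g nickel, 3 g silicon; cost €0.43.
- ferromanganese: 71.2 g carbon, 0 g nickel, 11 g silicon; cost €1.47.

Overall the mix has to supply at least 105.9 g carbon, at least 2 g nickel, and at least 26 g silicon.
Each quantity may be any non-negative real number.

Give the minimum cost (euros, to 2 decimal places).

€3.53

Let x1 = kg of steel scrap, x2 = kg of ferromanganese.
min 0.43x1 + 1.47x2 s.t.:
  2.7x1 + 71.2x2 ≥ 105.9   (carbon)
  1x1 ≥ 2   (nickel)
  3x1 + 11x2 ≥ 26   (silicon)
  x1, x2 ≥ 0.
Both inputs are positive at the optimum. The nickel and silicon requirements are met with equality.
So steel scrap = 2 kg, ferromanganese = 1.818 kg.
Total cost: 0.43·2 + 1.47·1.818 = 3.5325.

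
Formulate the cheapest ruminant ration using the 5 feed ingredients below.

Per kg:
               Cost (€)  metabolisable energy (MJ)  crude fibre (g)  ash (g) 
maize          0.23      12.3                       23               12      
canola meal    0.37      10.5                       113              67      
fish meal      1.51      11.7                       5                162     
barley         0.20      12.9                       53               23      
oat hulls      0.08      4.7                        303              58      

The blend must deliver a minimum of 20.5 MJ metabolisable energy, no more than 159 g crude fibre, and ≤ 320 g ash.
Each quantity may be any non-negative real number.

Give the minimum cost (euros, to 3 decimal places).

Set it up as a linear program. Let x1 = kg of maize, x2 = kg of canola meal, x3 = kg of fish meal, x4 = kg of barley, x5 = kg of oat hulls.
Minimize 0.23x1 + 0.37x2 + 1.51x3 + 0.2x4 + 0.08x5 s.t.:
  12.3x1 + 10.5x2 + 11.7x3 + 12.9x4 + 4.7x5 ≥ 20.5   (metabolisable energy)
  23x1 + 113x2 + 5x3 + 53x4 + 303x5 ≤ 159   (crude fibre)
  12x1 + 67x2 + 162x3 + 23x4 + 58x5 ≤ 320   (ash)
  x1, x2, x3, x4, x5 ≥ 0.
The cheapest feasible vertex uses only barley; maize, canola meal, fish meal, oat hulls are not used. Binding constraint: metabolisable energy.
Solving gives x4 = 1.589.
Objective = 0.2·1.589 = 0.31780.

€0.318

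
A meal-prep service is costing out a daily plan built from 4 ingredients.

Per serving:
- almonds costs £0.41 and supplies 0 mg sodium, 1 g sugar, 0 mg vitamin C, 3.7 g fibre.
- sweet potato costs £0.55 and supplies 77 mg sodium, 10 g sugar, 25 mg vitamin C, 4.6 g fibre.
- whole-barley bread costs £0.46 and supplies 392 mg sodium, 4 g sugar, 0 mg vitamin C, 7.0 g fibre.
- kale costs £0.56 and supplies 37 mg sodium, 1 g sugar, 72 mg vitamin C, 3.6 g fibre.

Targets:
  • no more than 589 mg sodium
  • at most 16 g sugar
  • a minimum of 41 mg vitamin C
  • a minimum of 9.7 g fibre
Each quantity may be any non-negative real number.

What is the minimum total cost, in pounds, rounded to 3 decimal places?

Let x1 = servings of almonds, x2 = servings of sweet potato, x3 = servings of whole-barley bread, x4 = servings of kale.
Minimize 0.41x1 + 0.55x2 + 0.46x3 + 0.56x4 with:
  77x2 + 392x3 + 37x4 ≤ 589   (sodium)
  1x1 + 10x2 + 4x3 + 1x4 ≤ 16   (sugar)
  25x2 + 72x4 ≥ 41   (vitamin C)
  3.7x1 + 4.6x2 + 7x3 + 3.6x4 ≥ 9.7   (fibre)
  x1, x2, x3, x4 ≥ 0.
The optimal basis is {whole-barley bread, kale}; almonds, sweet potato drop out. Binding constraints: vitamin C and fibre.
Solving gives x3 = 1.093, x4 = 0.5694.
Objective = 0.46·1.093 + 0.56·0.5694 = 0.82164.

£0.822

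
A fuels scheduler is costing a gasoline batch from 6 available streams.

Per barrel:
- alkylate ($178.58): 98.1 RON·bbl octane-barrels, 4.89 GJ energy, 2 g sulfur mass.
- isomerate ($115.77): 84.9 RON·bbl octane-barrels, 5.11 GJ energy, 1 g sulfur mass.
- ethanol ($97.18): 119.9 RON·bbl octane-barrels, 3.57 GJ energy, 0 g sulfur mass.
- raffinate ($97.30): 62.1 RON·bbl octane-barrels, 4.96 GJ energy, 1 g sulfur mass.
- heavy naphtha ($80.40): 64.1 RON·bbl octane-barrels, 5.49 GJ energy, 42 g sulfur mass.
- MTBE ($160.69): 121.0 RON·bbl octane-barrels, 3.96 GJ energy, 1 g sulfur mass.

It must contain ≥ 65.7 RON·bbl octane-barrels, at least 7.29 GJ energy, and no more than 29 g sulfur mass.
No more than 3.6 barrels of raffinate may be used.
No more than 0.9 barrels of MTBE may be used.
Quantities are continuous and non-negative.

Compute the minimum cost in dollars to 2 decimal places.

$124.63

Let x1 = barrels of alkylate, x2 = barrels of isomerate, x3 = barrels of ethanol, x4 = barrels of raffinate, x5 = barrels of heavy naphtha, x6 = barrels of MTBE.
min 178.58x1 + 115.77x2 + 97.18x3 + 97.3x4 + 80.4x5 + 160.69x6 with:
  98.1x1 + 84.9x2 + 119.9x3 + 62.1x4 + 64.1x5 + 121x6 ≥ 65.7   (octane-barrels)
  4.89x1 + 5.11x2 + 3.57x3 + 4.96x4 + 5.49x5 + 3.96x6 ≥ 7.29   (energy)
  2x1 + 1x2 + 1x4 + 42x5 + 1x6 ≤ 29   (sulfur mass)
  x4 ≤ 3.6
  x6 ≤ 0.9
  x1, x2, x3, x4, x5, x6 ≥ 0.
The minimum-cost mix takes nothing from alkylate, isomerate, ethanol, MTBE — only raffinate, heavy naphtha. Binding constraints: energy and sulfur mass.
That vertex is x4 = 0.7246, x5 = 0.6732.
Objective = 97.3·0.7246 + 80.4·0.6732 = 124.6289.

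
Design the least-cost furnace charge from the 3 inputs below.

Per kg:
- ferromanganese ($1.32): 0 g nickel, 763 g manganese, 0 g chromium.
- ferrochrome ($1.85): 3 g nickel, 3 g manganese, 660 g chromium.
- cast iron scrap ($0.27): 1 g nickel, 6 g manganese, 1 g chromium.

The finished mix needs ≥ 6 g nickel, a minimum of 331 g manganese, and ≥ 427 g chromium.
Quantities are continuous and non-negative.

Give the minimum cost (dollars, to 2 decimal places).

Treat it as an LP. Let x1 = kg of ferromanganese, x2 = kg of ferrochrome, x3 = kg of cast iron scrap.
Minimize 1.32x1 + 1.85x2 + 0.27x3 s.t.:
  3x2 + 1x3 ≥ 6   (nickel)
  763x1 + 3x2 + 6x3 ≥ 331   (manganese)
  660x2 + 1x3 ≥ 427   (chromium)
  x1, x2, x3 ≥ 0.
All 3 inputs are positive at the optimum. The nickel, manganese, chromium requirements are met with equality.
Solving gives x1 = 0.3992, x2 = 0.6408, x3 = 4.078.
Objective = 1.32·0.3992 + 1.85·0.6408 + 0.27·4.078 = 2.8135.

$2.81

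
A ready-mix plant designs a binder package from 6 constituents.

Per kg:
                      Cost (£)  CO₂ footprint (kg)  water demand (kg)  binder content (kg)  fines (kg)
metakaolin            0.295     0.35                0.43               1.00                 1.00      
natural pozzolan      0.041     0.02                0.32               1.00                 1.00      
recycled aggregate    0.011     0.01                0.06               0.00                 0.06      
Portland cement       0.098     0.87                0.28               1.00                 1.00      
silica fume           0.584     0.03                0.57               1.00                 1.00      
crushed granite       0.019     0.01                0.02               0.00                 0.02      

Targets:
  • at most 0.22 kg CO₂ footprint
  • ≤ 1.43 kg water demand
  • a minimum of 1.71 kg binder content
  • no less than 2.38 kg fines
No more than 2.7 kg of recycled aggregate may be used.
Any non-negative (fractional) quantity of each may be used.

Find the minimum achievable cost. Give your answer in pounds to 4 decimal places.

£0.0976

Treat it as an LP. Let x1 = kg of metakaolin, x2 = kg of natural pozzolan, x3 = kg of recycled aggregate, x4 = kg of Portland cement, x5 = kg of silica fume, x6 = kg of crushed granite.
Minimise 0.295x1 + 0.041x2 + 0.011x3 + 0.098x4 + 0.584x5 + 0.019x6 with:
  0.35x1 + 0.02x2 + 0.01x3 + 0.87x4 + 0.03x5 + 0.01x6 ≤ 0.22   (CO₂ footprint)
  0.43x1 + 0.32x2 + 0.06x3 + 0.28x4 + 0.57x5 + 0.02x6 ≤ 1.43   (water demand)
  1x1 + 1x2 + 1x4 + 1x5 ≥ 1.71   (binder content)
  1x1 + 1x2 + 0.06x3 + 1x4 + 1x5 + 0.02x6 ≥ 2.38   (fines)
  x3 ≤ 2.7
  x1, x2, x3, x4, x5, x6 ≥ 0.
The minimum-cost mix takes nothing from metakaolin, recycled aggregate, Portland cement, silica fume, crushed granite — only natural pozzolan. Binding constraint: fines.
Solving gives x2 = 2.38.
Objective = 0.041·2.38 = 0.097580.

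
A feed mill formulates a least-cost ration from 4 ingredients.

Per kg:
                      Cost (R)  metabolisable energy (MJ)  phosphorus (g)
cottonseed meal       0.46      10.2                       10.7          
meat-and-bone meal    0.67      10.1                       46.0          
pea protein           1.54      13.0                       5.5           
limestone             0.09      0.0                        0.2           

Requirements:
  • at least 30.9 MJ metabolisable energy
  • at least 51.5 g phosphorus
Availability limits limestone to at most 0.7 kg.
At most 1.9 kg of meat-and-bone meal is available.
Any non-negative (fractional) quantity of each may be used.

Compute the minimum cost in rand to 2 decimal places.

R1.51

Set it up as a linear program. Let x1 = kg of cottonseed meal, x2 = kg of meat-and-bone meal, x3 = kg of pea protein, x4 = kg of limestone.
Minimize 0.46x1 + 0.67x2 + 1.54x3 + 0.09x4 with:
  10.2x1 + 10.1x2 + 13x3 ≥ 30.9   (metabolisable energy)
  10.7x1 + 46x2 + 5.5x3 + 0.2x4 ≥ 51.5   (phosphorus)
  x4 ≤ 0.7
  x2 ≤ 1.9
  x1, x2, x3, x4 ≥ 0.
The minimum-cost mix takes nothing from pea protein, limestone — only cottonseed meal, meat-and-bone meal. There the metabolisable energy and phosphorus constraints are tight.
Solving gives x1 = 2.496, x2 = 0.5391.
Hence cost = 0.46·2.496 + 0.67·0.5391 = R1.5094.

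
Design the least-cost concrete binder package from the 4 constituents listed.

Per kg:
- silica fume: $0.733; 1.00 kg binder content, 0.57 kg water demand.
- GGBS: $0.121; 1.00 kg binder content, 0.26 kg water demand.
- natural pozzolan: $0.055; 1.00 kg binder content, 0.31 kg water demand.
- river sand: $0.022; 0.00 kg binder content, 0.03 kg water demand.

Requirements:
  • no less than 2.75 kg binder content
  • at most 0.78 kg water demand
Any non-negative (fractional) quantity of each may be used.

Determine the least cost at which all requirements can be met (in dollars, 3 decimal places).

$0.247

Treat it as an LP. Let x1 = kg of silica fume, x2 = kg of GGBS, x3 = kg of natural pozzolan, x4 = kg of river sand.
Minimise 0.733x1 + 0.121x2 + 0.055x3 + 0.022x4 with:
  1x1 + 1x2 + 1x3 ≥ 2.75   (binder content)
  0.57x1 + 0.26x2 + 0.31x3 + 0.03x4 ≤ 0.78   (water demand)
  x1, x2, x3, x4 ≥ 0.
At the optimum only GGBS, natural pozzolan are positive (silica fume, river sand = 0). The binder content and water demand requirements are met with equality.
That vertex is x2 = 1.45, x3 = 1.3.
Objective = 0.121·1.45 + 0.055·1.3 = 0.24695.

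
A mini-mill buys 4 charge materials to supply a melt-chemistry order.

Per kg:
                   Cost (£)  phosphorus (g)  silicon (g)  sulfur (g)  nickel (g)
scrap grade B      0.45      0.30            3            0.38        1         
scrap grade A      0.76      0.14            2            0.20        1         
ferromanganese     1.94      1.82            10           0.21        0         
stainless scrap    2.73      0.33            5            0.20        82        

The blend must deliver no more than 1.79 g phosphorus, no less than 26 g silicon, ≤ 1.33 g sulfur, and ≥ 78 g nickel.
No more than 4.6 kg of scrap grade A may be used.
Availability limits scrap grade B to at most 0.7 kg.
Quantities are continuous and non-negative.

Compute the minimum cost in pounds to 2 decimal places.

£13.09

Treat it as an LP. Let x1 = kg of scrap grade B, x2 = kg of scrap grade A, x3 = kg of ferromanganese, x4 = kg of stainless scrap.
Minimize 0.45x1 + 0.76x2 + 1.94x3 + 2.73x4 subject to:
  0.3x1 + 0.14x2 + 1.82x3 + 0.33x4 ≤ 1.79   (phosphorus)
  3x1 + 2x2 + 10x3 + 5x4 ≥ 26   (silicon)
  0.38x1 + 0.2x2 + 0.21x3 + 0.2x4 ≤ 1.33   (sulfur)
  1x1 + 1x2 + 82x4 ≥ 78   (nickel)
  x2 ≤ 4.6
  x1 ≤ 0.7
  x1, x2, x3, x4 ≥ 0.
The minimum-cost mix takes nothing from ferromanganese — only scrap grade B, scrap grade A, stainless scrap. There the phosphorus, silicon, sulfur constraints are tight.
Solving gives x1 = 0.6457, x2 = 1.018, x4 = 4.406.
Hence cost = 0.45·0.6457 + 0.76·1.018 + 2.73·4.406 = £13.0926.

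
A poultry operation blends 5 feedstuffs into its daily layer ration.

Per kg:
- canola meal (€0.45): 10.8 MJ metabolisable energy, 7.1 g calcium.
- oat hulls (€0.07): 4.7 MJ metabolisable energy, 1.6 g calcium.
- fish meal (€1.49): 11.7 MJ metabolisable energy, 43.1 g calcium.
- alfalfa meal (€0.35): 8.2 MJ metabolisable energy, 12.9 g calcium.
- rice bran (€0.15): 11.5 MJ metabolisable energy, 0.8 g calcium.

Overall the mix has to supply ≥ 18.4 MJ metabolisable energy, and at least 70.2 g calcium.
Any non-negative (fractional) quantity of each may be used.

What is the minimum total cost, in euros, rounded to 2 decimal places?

This is a linear program. Let x1 = kg of canola meal, x2 = kg of oat hulls, x3 = kg of fish meal, x4 = kg of alfalfa meal, x5 = kg of rice bran.
Minimize 0.45x1 + 0.07x2 + 1.49x3 + 0.35x4 + 0.15x5 subject to:
  10.8x1 + 4.7x2 + 11.7x3 + 8.2x4 + 11.5x5 ≥ 18.4   (metabolisable energy)
  7.1x1 + 1.6x2 + 43.1x3 + 12.9x4 + 0.8x5 ≥ 70.2   (calcium)
  x1, x2, x3, x4, x5 ≥ 0.
The optimal basis is {alfalfa meal}; canola meal, oat hulls, fish meal, rice bran drop out. There the calcium constraint is tight.
Optimal quantities: alfalfa meal = 5.442 kg.
Total cost: 0.35·5.442 = 1.9047.

€1.90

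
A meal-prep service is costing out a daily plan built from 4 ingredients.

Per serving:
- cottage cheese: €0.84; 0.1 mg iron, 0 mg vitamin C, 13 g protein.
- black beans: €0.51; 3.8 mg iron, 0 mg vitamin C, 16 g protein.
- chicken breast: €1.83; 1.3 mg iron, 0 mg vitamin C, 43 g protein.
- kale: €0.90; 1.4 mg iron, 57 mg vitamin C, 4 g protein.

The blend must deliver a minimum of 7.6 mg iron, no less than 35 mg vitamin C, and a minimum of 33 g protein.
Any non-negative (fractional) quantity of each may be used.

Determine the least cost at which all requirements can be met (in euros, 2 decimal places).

€1.53

Let x1 = servings of cottage cheese, x2 = servings of black beans, x3 = servings of chicken breast, x4 = servings of kale.
Minimize 0.84x1 + 0.51x2 + 1.83x3 + 0.9x4 with:
  0.1x1 + 3.8x2 + 1.3x3 + 1.4x4 ≥ 7.6   (iron)
  57x4 ≥ 35   (vitamin C)
  13x1 + 16x2 + 43x3 + 4x4 ≥ 33   (protein)
  x1, x2, x3, x4 ≥ 0.
The minimum-cost mix takes nothing from cottage cheese, chicken breast — only black beans, kale. Binding constraints: vitamin C and protein.
Optimal quantities: black beans = 1.909 servings, kale = 0.614 servings.
Objective = 0.51·1.909 + 0.9·0.614 = 1.5262.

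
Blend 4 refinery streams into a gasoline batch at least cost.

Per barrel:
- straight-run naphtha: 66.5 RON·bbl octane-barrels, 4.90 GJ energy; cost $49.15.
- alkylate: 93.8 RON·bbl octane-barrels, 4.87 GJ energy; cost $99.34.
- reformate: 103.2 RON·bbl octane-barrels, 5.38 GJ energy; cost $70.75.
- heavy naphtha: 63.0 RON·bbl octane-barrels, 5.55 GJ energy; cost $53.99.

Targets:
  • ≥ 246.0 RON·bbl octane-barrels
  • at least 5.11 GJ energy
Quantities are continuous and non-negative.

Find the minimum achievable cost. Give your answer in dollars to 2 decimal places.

$168.65

Let x1 = barrels of straight-run naphtha, x2 = barrels of alkylate, x3 = barrels of reformate, x4 = barrels of heavy naphtha.
Minimize 49.15x1 + 99.34x2 + 70.75x3 + 53.99x4 s.t.:
  66.5x1 + 93.8x2 + 103.2x3 + 63x4 ≥ 246   (octane-barrels)
  4.9x1 + 4.87x2 + 5.38x3 + 5.55x4 ≥ 5.11   (energy)
  x1, x2, x3, x4 ≥ 0.
The cheapest feasible vertex uses only reformate; straight-run naphtha, alkylate, heavy naphtha are not used. The octane-barrels requirement is met with equality.
That vertex is x3 = 2.3837.
Total cost: 70.75·2.3837 = 168.6468.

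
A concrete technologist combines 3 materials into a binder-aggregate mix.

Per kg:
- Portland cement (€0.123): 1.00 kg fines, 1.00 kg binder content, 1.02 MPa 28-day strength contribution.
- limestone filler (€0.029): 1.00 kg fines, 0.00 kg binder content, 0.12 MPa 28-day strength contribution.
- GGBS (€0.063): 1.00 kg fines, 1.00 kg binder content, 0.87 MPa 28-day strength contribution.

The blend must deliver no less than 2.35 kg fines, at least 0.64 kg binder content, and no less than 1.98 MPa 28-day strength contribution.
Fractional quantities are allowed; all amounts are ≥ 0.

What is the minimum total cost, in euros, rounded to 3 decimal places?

Treat it as an LP. Let x1 = kg of Portland cement, x2 = kg of limestone filler, x3 = kg of GGBS.
min 0.123x1 + 0.029x2 + 0.063x3 with:
  1x1 + 1x2 + 1x3 ≥ 2.35   (fines)
  1x1 + 1x3 ≥ 0.64   (binder content)
  1.02x1 + 0.12x2 + 0.87x3 ≥ 1.98   (28-day strength contribution)
  x1, x2, x3 ≥ 0.
At the optimum only limestone filler, GGBS are positive (Portland cement = 0). There the fines and 28-day strength contribution constraints are tight.
Optimal quantities: limestone filler = 0.086 kg, GGBS = 2.264 kg.
Hence cost = 0.029·0.086 + 0.063·2.264 = €0.14513.

€0.145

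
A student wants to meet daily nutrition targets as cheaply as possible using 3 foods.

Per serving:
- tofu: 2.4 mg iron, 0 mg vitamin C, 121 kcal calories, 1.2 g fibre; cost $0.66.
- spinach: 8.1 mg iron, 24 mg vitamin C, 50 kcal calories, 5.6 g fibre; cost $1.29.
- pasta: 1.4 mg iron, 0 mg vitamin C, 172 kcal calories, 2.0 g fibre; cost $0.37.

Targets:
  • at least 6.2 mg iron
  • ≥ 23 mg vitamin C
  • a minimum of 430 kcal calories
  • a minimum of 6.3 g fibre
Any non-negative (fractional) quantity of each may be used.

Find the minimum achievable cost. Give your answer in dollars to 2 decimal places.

$2.06

Set it up as a linear program. Let x1 = servings of tofu, x2 = servings of spinach, x3 = servings of pasta.
Minimise 0.66x1 + 1.29x2 + 0.37x3 with:
  2.4x1 + 8.1x2 + 1.4x3 ≥ 6.2   (iron)
  24x2 ≥ 23   (vitamin C)
  121x1 + 50x2 + 172x3 ≥ 430   (calories)
  1.2x1 + 5.6x2 + 2x3 ≥ 6.3   (fibre)
  x1, x2, x3 ≥ 0.
The cheapest feasible vertex uses only spinach, pasta; tofu is not used. There the vitamin C and calories constraints are tight.
Optimal quantities: spinach = 0.9583 servings, pasta = 2.221 servings.
Total cost: 1.29·0.9583 + 0.37·2.221 = 2.0580.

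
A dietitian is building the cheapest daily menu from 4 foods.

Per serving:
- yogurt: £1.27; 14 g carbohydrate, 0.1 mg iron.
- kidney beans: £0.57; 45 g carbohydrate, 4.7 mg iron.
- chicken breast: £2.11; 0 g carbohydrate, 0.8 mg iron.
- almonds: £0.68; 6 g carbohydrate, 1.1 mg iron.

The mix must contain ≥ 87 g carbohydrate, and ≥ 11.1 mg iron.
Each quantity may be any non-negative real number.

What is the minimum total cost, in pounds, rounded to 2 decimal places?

£1.35

Let x1 = servings of yogurt, x2 = servings of kidney beans, x3 = servings of chicken breast, x4 = servings of almonds.
Minimize 1.27x1 + 0.57x2 + 2.11x3 + 0.68x4 subject to:
  14x1 + 45x2 + 6x4 ≥ 87   (carbohydrate)
  0.1x1 + 4.7x2 + 0.8x3 + 1.1x4 ≥ 11.1   (iron)
  x1, x2, x3, x4 ≥ 0.
The minimum-cost mix takes nothing from yogurt, chicken breast, almonds — only kidney beans. There the iron constraint is tight.
So kidney beans = 2.362 servings.
Total cost: 0.57·2.362 = 1.3463.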